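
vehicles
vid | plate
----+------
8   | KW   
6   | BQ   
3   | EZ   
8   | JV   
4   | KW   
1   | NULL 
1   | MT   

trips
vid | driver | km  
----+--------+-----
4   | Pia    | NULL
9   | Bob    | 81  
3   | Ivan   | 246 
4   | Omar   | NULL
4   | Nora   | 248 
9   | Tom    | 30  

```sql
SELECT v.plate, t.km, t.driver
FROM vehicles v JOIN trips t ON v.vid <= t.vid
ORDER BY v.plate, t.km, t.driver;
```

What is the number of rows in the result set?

INNER JOIN keeps only pairs where the ON condition holds.
Matching on v.vid <= t.vid.
- v[0] vid=8 → 2 match(es) in t → 2 row(s).
- v[1] vid=6 → 2 match(es) in t → 2 row(s).
- v[2] vid=3 → 6 match(es) in t → 6 row(s).
- v[3] vid=8 → 2 match(es) in t → 2 row(s).
- v[4] vid=4 → 5 match(es) in t → 5 row(s).
- v[5] vid=1 → 6 match(es) in t → 6 row(s).
- v[6] vid=1 → 6 match(es) in t → 6 row(s).
Total: 29 rows.

29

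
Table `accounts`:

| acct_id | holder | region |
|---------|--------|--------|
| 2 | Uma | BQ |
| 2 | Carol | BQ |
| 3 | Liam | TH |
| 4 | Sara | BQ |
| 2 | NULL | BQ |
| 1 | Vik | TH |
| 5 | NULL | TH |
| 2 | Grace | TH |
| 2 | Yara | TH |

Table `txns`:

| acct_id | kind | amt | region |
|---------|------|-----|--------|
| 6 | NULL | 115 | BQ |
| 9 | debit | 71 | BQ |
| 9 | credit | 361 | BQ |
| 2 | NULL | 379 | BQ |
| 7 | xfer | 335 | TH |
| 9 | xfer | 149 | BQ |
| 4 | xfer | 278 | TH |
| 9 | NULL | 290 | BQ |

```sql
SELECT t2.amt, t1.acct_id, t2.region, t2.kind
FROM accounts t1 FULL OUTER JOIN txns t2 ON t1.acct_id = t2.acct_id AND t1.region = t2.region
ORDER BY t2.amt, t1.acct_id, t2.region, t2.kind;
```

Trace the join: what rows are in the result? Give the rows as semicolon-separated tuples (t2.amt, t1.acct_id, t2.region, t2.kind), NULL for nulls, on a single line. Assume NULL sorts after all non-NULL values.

FULL OUTER JOIN keeps every row from both sides; unmatched rows get NULL for the other side's columns.
Matching on t1.acct_id = t2.acct_id AND t1.region = t2.region.
- t1 (acct_id=2, region=BQ) pairs with 1 row(s) of t2.
- t1 (acct_id=2, region=BQ) pairs with 1 row(s) of t2.
- t1 (acct_id=3, region=TH) has no partner → padded with NULL.
- t1 (acct_id=4, region=BQ) has no partner → padded with NULL.
- t1 (acct_id=2, region=BQ) pairs with 1 row(s) of t2.
- t1 (acct_id=1, region=TH) has no partner → padded with NULL.
- t1 (acct_id=5, region=TH) has no partner → padded with NULL.
- t1 (acct_id=2, region=TH) has no partner → padded with NULL.
- t1 (acct_id=2, region=TH) has no partner → padded with NULL.
- 7 row(s) from t2 found no t1 partner → padded with NULL.

(71, NULL, BQ, debit); (115, NULL, BQ, NULL); (149, NULL, BQ, xfer); (278, NULL, TH, xfer); (290, NULL, BQ, NULL); (335, NULL, TH, xfer); (361, NULL, BQ, credit); (379, 2, BQ, NULL); (379, 2, BQ, NULL); (379, 2, BQ, NULL); (NULL, 1, NULL, NULL); (NULL, 2, NULL, NULL); (NULL, 2, NULL, NULL); (NULL, 3, NULL, NULL); (NULL, 4, NULL, NULL); (NULL, 5, NULL, NULL)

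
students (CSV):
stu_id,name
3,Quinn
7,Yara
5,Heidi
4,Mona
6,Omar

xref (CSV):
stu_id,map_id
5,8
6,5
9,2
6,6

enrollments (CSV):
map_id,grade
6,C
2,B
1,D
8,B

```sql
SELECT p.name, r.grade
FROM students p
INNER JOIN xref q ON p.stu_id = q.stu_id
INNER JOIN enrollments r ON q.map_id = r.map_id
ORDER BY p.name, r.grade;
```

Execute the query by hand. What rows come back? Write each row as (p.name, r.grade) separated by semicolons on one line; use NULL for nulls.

Step 1 — p INNER JOIN q on stu_id → 3 row(s).
Then INNER JOIN `enrollments r` on map_id: keep only rows whose q.map_id appears in r.

(Heidi, B); (Omar, C)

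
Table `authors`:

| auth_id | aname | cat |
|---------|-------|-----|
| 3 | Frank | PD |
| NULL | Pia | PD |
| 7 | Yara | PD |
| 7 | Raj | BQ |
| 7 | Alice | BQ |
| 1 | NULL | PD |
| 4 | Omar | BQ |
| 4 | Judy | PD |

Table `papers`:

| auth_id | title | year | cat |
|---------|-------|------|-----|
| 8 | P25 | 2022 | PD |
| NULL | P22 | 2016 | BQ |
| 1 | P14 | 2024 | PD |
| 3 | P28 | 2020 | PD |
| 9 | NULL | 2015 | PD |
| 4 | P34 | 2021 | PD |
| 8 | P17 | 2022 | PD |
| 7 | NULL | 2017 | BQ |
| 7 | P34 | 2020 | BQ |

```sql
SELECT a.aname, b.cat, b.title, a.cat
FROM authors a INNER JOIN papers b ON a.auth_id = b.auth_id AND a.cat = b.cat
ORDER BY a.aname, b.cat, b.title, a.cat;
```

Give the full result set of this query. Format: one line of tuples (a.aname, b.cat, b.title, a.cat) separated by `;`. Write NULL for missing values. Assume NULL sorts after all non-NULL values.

INNER JOIN keeps only pairs where the ON condition holds.
Matching on a.auth_id = b.auth_id AND a.cat = b.cat. A NULL in a compared column never satisfies the condition.
- a[0] auth_id=3, cat=PD → 1 match(es) in b → 1 row(s).
- a[1] auth_id=NULL, cat=PD → no match; dropped.
- a[2] auth_id=7, cat=PD → no match; dropped.
- a[3] auth_id=7, cat=BQ → 2 match(es) in b → 2 row(s).
- a[4] auth_id=7, cat=BQ → 2 match(es) in b → 2 row(s).
- a[5] auth_id=1, cat=PD → 1 match(es) in b → 1 row(s).
- a[6] auth_id=4, cat=BQ → no match; dropped.
- a[7] auth_id=4, cat=PD → 1 match(es) in b → 1 row(s).
After projecting and ordering:
a.aname | b.cat | b.title | a.cat
Alice | BQ | P34 | BQ
Alice | BQ | NULL | BQ
Frank | PD | P28 | PD
Judy | PD | P34 | PD
Raj | BQ | P34 | BQ
Raj | BQ | NULL | BQ
NULL | PD | P14 | PD

(Alice, BQ, P34, BQ); (Alice, BQ, NULL, BQ); (Frank, PD, P28, PD); (Judy, PD, P34, PD); (Raj, BQ, P34, BQ); (Raj, BQ, NULL, BQ); (NULL, PD, P14, PD)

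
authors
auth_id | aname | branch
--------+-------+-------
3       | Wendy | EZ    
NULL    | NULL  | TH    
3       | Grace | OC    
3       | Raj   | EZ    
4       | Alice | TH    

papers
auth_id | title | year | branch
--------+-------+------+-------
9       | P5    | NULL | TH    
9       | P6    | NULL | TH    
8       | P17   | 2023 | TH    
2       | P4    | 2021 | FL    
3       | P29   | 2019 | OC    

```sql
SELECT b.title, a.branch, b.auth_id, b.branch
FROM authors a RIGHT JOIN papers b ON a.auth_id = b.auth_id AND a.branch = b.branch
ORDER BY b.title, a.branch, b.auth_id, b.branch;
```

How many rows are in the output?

5

RIGHT JOIN keeps every row from `papers`; unmatched rows get NULL for `authors`'s columns.
Matching on a.auth_id = b.auth_id AND a.branch = b.branch. A NULL in a compared column never satisfies the condition.
Matched pairs: 1; unmatched b rows kept: 4.
Total: 1 matched + 4 padded = 5 rows.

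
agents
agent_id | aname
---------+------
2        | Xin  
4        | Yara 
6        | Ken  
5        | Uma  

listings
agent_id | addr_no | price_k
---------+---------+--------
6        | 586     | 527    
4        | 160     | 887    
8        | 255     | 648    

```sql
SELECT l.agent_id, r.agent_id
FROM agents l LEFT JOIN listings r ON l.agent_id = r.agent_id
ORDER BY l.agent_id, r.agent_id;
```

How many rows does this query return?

LEFT JOIN keeps every row from `agents`; unmatched rows get NULL for `listings`'s columns.
Matching on l.agent_id = r.agent_id.
- l[0] agent_id=2 → no match; kept with NULLs on the r side.
- l[1] agent_id=4 → 1 match(es) in r → 1 row(s).
- l[2] agent_id=6 → 1 match(es) in r → 1 row(s).
- l[3] agent_id=5 → no match; kept with NULLs on the r side.
Total: 2 matched + 2 padded = 4 rows.

4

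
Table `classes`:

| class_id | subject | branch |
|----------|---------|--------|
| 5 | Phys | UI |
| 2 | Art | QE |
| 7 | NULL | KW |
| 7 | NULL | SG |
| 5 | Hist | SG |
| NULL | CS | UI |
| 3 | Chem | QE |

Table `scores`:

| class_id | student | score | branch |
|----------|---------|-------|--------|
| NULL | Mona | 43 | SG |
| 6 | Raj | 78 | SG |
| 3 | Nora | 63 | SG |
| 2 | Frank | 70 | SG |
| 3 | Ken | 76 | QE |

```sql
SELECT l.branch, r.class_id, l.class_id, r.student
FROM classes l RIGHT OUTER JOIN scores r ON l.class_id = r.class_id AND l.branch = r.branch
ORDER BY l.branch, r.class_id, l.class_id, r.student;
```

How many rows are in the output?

RIGHT JOIN keeps every row from `scores`; unmatched rows get NULL for `classes`'s columns.
Matching on l.class_id = r.class_id AND l.branch = r.branch. A NULL in a compared column never satisfies the condition.
- class_id=5, branch=UI: no matching r row.
- class_id=2, branch=QE: no matching r row.
- class_id=7, branch=KW: no matching r row.
- class_id=7, branch=SG: no matching r row.
- class_id=5, branch=SG: no matching r row.
- class_id=NULL, branch=UI: no matching r row.
- class_id=3, branch=QE: 1 matching r row(s), so 1 row(s) emitted.
- plus 4 unmatched r row(s), each kept with NULL l columns.
Total: 1 matched + 4 padded = 5 rows.

5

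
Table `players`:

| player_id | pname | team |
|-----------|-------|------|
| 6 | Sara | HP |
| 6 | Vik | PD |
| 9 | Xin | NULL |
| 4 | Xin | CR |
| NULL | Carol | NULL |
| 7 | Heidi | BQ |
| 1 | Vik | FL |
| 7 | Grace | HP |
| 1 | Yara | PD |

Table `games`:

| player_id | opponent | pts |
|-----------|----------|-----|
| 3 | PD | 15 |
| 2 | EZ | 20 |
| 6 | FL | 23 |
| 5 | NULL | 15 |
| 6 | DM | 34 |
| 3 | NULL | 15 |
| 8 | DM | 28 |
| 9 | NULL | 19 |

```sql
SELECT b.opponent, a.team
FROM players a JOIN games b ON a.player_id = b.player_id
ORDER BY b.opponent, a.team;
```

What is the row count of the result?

5

INNER JOIN keeps only pairs where the ON condition holds.
Matching on a.player_id = b.player_id. A NULL in a compared column never satisfies the condition.
- a (player_id=6) pairs with 2 row(s) of b.
- a (player_id=6) pairs with 2 row(s) of b.
- a (player_id=9) pairs with 1 row(s) of b.
- a (player_id=4) has no partner → excluded.
- a (player_id=NULL) has no partner → excluded.
- a (player_id=7) has no partner → excluded.
- a (player_id=1) has no partner → excluded.
- a (player_id=7) has no partner → excluded.
- a (player_id=1) has no partner → excluded.
Total: 5 rows.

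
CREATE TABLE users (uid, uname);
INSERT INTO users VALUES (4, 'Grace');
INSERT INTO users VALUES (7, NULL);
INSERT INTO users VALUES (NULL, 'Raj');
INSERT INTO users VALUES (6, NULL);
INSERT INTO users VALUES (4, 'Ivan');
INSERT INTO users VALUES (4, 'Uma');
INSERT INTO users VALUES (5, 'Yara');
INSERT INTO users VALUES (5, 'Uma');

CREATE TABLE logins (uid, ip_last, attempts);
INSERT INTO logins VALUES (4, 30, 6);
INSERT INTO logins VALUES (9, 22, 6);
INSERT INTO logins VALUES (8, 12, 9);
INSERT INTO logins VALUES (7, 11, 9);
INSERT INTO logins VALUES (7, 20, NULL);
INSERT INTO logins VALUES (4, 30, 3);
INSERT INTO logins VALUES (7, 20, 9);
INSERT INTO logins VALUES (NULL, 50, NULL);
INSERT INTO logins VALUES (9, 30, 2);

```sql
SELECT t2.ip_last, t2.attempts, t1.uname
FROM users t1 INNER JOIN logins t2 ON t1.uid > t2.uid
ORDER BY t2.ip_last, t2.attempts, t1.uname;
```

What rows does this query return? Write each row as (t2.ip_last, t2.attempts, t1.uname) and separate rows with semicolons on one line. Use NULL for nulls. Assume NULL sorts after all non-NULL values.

INNER JOIN keeps only pairs where the ON condition holds.
Matching on t1.uid > t2.uid. A NULL in a compared column never satisfies the condition.
- uid=4: no matching t2 row, dropped.
- uid=7: 2 matching t2 row(s), so 2 row(s) emitted.
- uid=NULL: no matching t2 row, dropped.
- uid=6: 2 matching t2 row(s), so 2 row(s) emitted.
- uid=4: no matching t2 row, dropped.
- uid=4: no matching t2 row, dropped.
- uid=5: 2 matching t2 row(s), so 2 row(s) emitted.
- uid=5: 2 matching t2 row(s), so 2 row(s) emitted.
After projecting and ordering:
t2.ip_last | t2.attempts | t1.uname
30 | 3 | Uma
30 | 3 | Yara
30 | 3 | NULL
30 | 3 | NULL
30 | 6 | Uma
30 | 6 | Yara
30 | 6 | NULL
30 | 6 | NULL

(30, 3, Uma); (30, 3, Yara); (30, 3, NULL); (30, 3, NULL); (30, 6, Uma); (30, 6, Yara); (30, 6, NULL); (30, 6, NULL)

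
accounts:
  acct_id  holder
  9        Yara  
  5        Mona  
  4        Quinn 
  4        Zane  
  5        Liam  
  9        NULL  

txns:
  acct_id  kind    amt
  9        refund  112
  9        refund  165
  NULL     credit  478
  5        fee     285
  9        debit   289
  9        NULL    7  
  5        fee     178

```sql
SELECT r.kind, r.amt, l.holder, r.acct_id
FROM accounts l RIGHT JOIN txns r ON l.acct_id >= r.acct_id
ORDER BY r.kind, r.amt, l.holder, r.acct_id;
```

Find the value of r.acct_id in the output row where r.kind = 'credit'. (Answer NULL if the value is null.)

NULL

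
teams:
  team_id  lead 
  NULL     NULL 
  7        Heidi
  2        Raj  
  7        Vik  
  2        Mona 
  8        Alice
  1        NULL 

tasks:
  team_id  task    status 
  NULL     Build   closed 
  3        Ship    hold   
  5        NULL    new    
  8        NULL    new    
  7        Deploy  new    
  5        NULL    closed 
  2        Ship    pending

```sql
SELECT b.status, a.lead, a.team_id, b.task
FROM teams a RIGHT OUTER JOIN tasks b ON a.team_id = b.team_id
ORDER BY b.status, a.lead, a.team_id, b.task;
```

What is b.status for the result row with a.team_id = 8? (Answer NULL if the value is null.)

new

RIGHT JOIN keeps every row from `tasks`; unmatched rows get NULL for `teams`'s columns.
Matching on a.team_id = b.team_id. A NULL in a compared column never satisfies the condition.
- team_id=NULL: no matching b row.
- team_id=7: 1 matching b row(s), so 1 row(s) emitted.
- team_id=2: 1 matching b row(s), so 1 row(s) emitted.
- team_id=7: 1 matching b row(s), so 1 row(s) emitted.
- team_id=2: 1 matching b row(s), so 1 row(s) emitted.
- team_id=8: 1 matching b row(s), so 1 row(s) emitted.
- team_id=1: no matching b row.
- plus 4 unmatched b row(s), each kept with NULL a columns.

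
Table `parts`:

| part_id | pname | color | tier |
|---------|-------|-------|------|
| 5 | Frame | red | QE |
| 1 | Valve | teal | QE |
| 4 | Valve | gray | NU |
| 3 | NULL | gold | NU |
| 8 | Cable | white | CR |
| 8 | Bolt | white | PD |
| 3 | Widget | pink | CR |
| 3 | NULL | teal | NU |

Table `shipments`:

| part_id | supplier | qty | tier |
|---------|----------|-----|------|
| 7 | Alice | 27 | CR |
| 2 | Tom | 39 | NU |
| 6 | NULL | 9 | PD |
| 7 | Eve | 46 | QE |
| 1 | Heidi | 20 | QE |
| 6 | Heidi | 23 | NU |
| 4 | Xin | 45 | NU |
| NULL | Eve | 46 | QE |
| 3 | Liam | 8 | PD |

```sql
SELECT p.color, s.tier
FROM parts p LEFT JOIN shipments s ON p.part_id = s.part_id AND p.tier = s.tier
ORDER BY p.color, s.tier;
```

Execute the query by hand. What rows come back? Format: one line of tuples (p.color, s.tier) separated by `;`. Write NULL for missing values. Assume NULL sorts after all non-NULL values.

LEFT JOIN keeps every row from `parts`; unmatched rows get NULL for `shipments`'s columns.
Matching on p.part_id = s.part_id AND p.tier = s.tier. A NULL in a compared column never satisfies the condition.
- part_id=5, tier=QE: no s row matches, row kept with s columns NULL.
- part_id=1, tier=QE: 1 matching s row(s), so 1 row(s) emitted.
- part_id=4, tier=NU: 1 matching s row(s), so 1 row(s) emitted.
- part_id=3, tier=NU: no s row matches, row kept with s columns NULL.
- part_id=8, tier=CR: no s row matches, row kept with s columns NULL.
- part_id=8, tier=PD: no s row matches, row kept with s columns NULL.
- part_id=3, tier=CR: no s row matches, row kept with s columns NULL.
- part_id=3, tier=NU: no s row matches, row kept with s columns NULL.
After projecting and ordering:
p.color | s.tier
gold | NULL
gray | NU
pink | NULL
red | NULL
teal | QE
teal | NULL
white | NULL
white | NULL

(gold, NULL); (gray, NU); (pink, NULL); (red, NULL); (teal, QE); (teal, NULL); (white, NULL); (white, NULL)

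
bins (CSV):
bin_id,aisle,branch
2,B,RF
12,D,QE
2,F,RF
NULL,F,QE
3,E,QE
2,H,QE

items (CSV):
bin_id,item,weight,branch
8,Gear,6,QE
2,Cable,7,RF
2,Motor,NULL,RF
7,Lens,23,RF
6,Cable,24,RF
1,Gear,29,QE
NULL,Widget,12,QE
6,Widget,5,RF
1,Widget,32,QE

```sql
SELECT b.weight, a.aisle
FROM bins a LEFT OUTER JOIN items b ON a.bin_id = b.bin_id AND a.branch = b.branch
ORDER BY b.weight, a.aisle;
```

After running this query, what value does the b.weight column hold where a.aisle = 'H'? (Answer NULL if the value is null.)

NULL

LEFT JOIN keeps every row from `bins`; unmatched rows get NULL for `items`'s columns.
Matching on a.bin_id = b.bin_id AND a.branch = b.branch. A NULL in a compared column never satisfies the condition.
- a (bin_id=2, branch=RF) pairs with 2 row(s) of b.
- a (bin_id=12, branch=QE) has no partner → padded with NULL.
- a (bin_id=2, branch=RF) pairs with 2 row(s) of b.
- a (bin_id=NULL, branch=QE) has no partner → padded with NULL.
- a (bin_id=3, branch=QE) has no partner → padded with NULL.
- a (bin_id=2, branch=QE) has no partner → padded with NULL.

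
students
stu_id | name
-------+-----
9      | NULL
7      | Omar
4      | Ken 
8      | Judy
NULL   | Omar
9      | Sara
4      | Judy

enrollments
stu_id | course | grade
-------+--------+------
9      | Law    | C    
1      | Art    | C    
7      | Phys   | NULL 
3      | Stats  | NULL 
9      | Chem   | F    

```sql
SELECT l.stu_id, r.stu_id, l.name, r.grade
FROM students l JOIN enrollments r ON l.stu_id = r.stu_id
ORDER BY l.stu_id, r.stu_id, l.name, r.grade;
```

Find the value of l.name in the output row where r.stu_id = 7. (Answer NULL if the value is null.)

INNER JOIN keeps only pairs where the ON condition holds.
Matching on l.stu_id = r.stu_id. A NULL in a compared column never satisfies the condition.
- l row (stu_id=9): matches 2 r row(s) → 2 output row(s).
- l row (stu_id=7): matches 1 r row(s) → 1 output row(s).
- l row (stu_id=4): no match → dropped.
- l row (stu_id=8): no match → dropped.
- l row (stu_id=NULL): no match → dropped.
- l row (stu_id=9): matches 2 r row(s) → 2 output row(s).
- l row (stu_id=4): no match → dropped.

Omar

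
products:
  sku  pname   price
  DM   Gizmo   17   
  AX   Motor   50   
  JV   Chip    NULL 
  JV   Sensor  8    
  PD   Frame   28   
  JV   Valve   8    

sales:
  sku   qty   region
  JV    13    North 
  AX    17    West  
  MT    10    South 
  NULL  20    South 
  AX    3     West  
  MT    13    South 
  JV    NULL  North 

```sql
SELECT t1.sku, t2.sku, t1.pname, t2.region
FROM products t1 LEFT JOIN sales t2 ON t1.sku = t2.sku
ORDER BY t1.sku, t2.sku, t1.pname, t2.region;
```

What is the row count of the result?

LEFT JOIN keeps every row from `products`; unmatched rows get NULL for `sales`'s columns.
Matching on t1.sku = t2.sku. A NULL in a compared column never satisfies the condition.
- t1 row (sku=DM): no match → kept, t2 columns NULL.
- t1 row (sku=AX): matches 2 t2 row(s) → 2 output row(s).
- t1 row (sku=JV): matches 2 t2 row(s) → 2 output row(s).
- t1 row (sku=JV): matches 2 t2 row(s) → 2 output row(s).
- t1 row (sku=PD): no match → kept, t2 columns NULL.
- t1 row (sku=JV): matches 2 t2 row(s) → 2 output row(s).
Total: 8 matched + 2 padded = 10 rows.

10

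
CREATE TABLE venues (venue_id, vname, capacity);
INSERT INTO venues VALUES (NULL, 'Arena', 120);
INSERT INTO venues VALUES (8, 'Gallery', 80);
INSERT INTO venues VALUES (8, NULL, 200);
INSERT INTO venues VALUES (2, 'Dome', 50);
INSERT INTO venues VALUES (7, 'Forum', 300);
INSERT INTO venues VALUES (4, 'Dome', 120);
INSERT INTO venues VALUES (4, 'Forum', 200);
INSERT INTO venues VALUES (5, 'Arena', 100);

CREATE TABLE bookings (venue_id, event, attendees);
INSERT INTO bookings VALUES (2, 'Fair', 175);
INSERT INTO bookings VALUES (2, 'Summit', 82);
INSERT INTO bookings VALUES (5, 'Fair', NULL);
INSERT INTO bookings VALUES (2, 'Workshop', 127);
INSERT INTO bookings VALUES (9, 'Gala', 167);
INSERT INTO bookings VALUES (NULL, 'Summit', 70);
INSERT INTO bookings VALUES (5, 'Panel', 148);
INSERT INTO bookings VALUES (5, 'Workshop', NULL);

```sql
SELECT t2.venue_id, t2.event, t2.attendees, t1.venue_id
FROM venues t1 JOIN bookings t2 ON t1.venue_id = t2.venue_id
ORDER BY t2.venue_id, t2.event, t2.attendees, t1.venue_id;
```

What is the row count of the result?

INNER JOIN keeps only pairs where the ON condition holds.
Matching on t1.venue_id = t2.venue_id. A NULL in a compared column never satisfies the condition.
- t1[0] venue_id=NULL → no match; dropped.
- t1[1] venue_id=8 → no match; dropped.
- t1[2] venue_id=8 → no match; dropped.
- t1[3] venue_id=2 → 3 match(es) in t2 → 3 row(s).
- t1[4] venue_id=7 → no match; dropped.
- t1[5] venue_id=4 → no match; dropped.
- t1[6] venue_id=4 → no match; dropped.
- t1[7] venue_id=5 → 3 match(es) in t2 → 3 row(s).
Total: 6 rows.

6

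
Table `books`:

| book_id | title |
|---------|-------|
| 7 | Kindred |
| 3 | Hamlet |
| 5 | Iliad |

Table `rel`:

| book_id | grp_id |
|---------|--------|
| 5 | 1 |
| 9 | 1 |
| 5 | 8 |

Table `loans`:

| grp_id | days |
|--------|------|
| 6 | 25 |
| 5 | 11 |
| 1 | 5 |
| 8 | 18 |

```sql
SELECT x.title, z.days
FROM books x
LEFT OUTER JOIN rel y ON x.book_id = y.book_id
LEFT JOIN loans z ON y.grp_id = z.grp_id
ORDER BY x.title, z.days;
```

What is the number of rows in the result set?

Step 1 — x LEFT JOIN y on book_id → 4 row(s).
Then LEFT JOIN `loans z` on grp_id: each of those 4 rows is kept; rows whose y.grp_id has no match in z get NULL for z's columns.
Result: 4 row(s).

4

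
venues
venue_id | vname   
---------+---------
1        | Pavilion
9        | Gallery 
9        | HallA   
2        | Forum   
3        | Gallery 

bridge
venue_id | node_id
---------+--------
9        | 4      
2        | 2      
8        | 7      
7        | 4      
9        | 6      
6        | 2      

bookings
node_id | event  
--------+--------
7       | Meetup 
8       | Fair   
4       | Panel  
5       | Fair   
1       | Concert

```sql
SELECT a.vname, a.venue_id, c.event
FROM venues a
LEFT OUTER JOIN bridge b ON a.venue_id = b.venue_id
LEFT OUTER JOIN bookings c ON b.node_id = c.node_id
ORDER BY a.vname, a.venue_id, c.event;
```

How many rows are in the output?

Joins associate left-to-right: venues LEFT JOIN bridge on venue_id gives 7 intermediate row(s).
Then LEFT JOIN `bookings c` on node_id: each of those 7 rows is kept; rows whose b.node_id has no match in c get NULL for c's columns.
Result: 7 row(s).

7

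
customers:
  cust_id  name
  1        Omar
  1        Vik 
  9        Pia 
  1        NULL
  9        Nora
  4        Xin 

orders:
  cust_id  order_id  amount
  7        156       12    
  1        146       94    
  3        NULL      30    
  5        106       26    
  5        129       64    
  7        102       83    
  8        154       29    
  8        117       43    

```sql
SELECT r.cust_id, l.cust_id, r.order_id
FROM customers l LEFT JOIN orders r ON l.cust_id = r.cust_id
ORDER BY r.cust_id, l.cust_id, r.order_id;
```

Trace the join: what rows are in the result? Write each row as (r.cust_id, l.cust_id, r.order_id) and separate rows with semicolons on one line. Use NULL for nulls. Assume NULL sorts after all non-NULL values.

(1, 1, 146); (1, 1, 146); (1, 1, 146); (NULL, 4, NULL); (NULL, 9, NULL); (NULL, 9, NULL)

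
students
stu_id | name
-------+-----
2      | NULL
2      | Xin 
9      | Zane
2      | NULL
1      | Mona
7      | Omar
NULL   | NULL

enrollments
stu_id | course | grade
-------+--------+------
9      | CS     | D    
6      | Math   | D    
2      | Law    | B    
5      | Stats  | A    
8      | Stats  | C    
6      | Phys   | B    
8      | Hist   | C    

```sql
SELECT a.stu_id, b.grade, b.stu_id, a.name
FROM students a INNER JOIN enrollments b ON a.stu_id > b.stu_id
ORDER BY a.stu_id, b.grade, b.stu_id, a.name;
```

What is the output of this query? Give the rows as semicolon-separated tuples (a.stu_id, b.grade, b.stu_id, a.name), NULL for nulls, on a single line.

(7, A, 5, Omar); (7, B, 2, Omar); (7, B, 6, Omar); (7, D, 6, Omar); (9, A, 5, Zane); (9, B, 2, Zane); (9, B, 6, Zane); (9, C, 8, Zane); (9, C, 8, Zane); (9, D, 6, Zane)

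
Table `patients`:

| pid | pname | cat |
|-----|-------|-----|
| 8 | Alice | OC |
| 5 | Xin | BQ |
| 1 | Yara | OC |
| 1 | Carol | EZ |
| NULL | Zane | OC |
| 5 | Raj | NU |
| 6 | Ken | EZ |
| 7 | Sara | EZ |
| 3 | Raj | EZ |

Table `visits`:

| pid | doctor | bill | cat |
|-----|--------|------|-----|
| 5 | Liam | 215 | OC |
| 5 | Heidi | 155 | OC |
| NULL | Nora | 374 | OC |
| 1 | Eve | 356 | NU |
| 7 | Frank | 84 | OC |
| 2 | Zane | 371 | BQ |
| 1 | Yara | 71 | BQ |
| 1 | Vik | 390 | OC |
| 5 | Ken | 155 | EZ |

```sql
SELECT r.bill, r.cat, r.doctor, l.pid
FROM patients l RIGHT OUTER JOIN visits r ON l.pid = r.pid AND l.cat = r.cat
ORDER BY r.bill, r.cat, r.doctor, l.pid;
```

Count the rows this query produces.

RIGHT JOIN keeps every row from `visits`; unmatched rows get NULL for `patients`'s columns.
Matching on l.pid = r.pid AND l.cat = r.cat. A NULL in a compared column never satisfies the condition.
Matched pairs: 1; unmatched r rows kept: 8.
Total: 1 matched + 8 padded = 9 rows.

9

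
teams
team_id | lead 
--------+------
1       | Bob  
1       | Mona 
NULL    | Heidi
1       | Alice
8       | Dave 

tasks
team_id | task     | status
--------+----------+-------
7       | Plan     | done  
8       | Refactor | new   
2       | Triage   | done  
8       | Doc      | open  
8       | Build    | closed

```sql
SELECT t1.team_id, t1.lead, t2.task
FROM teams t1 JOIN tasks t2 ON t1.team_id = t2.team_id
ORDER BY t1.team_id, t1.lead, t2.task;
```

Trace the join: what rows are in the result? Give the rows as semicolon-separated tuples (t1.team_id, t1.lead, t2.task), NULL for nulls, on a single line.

(8, Dave, Build); (8, Dave, Doc); (8, Dave, Refactor)

INNER JOIN keeps only pairs where the ON condition holds.
Matching on t1.team_id = t2.team_id. A NULL in a compared column never satisfies the condition.
- t1 row (team_id=1): no match → dropped.
- t1 row (team_id=1): no match → dropped.
- t1 row (team_id=NULL): no match → dropped.
- t1 row (team_id=1): no match → dropped.
- t1 row (team_id=8): matches 3 t2 row(s) → 3 output row(s).
After projecting and ordering:
t1.team_id | t1.lead | t2.task
8 | Dave | Build
8 | Dave | Doc
8 | Dave | Refactor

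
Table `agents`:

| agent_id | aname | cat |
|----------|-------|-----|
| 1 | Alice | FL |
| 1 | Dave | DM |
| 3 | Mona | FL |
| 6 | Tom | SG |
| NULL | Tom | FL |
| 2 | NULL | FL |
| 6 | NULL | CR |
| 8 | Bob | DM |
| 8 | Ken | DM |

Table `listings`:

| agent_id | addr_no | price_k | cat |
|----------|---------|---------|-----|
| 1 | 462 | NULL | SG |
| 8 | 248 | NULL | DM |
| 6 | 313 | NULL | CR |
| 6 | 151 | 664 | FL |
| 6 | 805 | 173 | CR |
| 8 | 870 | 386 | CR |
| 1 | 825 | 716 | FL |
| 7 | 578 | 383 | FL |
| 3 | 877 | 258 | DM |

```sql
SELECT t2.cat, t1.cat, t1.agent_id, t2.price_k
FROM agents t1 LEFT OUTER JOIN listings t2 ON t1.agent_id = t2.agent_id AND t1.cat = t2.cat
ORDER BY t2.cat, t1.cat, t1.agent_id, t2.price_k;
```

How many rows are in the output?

LEFT JOIN keeps every row from `agents`; unmatched rows get NULL for `listings`'s columns.
Matching on t1.agent_id = t2.agent_id AND t1.cat = t2.cat. A NULL in a compared column never satisfies the condition.
- t1 row (agent_id=1, cat=FL): matches 1 t2 row(s) → 1 output row(s).
- t1 row (agent_id=1, cat=DM): no match → kept, t2 columns NULL.
- t1 row (agent_id=3, cat=FL): no match → kept, t2 columns NULL.
- t1 row (agent_id=6, cat=SG): no match → kept, t2 columns NULL.
- t1 row (agent_id=NULL, cat=FL): no match → kept, t2 columns NULL.
- t1 row (agent_id=2, cat=FL): no match → kept, t2 columns NULL.
- t1 row (agent_id=6, cat=CR): matches 2 t2 row(s) → 2 output row(s).
- t1 row (agent_id=8, cat=DM): matches 1 t2 row(s) → 1 output row(s).
- t1 row (agent_id=8, cat=DM): matches 1 t2 row(s) → 1 output row(s).
Total: 5 matched + 5 padded = 10 rows.

10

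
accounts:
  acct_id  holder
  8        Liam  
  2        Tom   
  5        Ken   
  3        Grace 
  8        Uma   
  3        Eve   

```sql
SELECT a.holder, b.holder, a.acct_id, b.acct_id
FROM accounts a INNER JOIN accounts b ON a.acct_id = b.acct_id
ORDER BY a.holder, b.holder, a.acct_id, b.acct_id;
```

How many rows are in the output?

10

INNER JOIN keeps only pairs where the ON condition holds.
Matching on a.acct_id = b.acct_id.
- a (acct_id=8) pairs with 2 row(s) of b.
- a (acct_id=2) pairs with 1 row(s) of b.
- a (acct_id=5) pairs with 1 row(s) of b.
- a (acct_id=3) pairs with 2 row(s) of b.
- a (acct_id=8) pairs with 2 row(s) of b.
- a (acct_id=3) pairs with 2 row(s) of b.
Total: 10 rows.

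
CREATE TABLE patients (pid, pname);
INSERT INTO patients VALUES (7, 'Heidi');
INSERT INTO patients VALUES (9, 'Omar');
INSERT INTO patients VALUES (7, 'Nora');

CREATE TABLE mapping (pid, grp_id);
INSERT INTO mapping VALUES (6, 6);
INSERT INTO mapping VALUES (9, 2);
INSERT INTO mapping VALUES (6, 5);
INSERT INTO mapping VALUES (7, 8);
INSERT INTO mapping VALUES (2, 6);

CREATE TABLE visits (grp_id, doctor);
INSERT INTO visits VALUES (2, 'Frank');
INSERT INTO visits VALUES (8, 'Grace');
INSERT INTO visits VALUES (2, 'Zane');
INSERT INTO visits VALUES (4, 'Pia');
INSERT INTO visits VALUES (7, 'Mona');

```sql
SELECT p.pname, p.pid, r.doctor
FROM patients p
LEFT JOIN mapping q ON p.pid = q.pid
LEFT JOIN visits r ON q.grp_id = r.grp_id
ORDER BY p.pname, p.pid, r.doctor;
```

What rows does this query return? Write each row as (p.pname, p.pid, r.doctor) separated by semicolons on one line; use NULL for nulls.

(Heidi, 7, Grace); (Nora, 7, Grace); (Omar, 9, Frank); (Omar, 9, Zane)

Step 1 — p LEFT JOIN q on pid → 3 row(s).
Then LEFT JOIN `visits r` on grp_id: each of those 3 rows is kept; rows whose q.grp_id has no match in r get NULL for r's columns.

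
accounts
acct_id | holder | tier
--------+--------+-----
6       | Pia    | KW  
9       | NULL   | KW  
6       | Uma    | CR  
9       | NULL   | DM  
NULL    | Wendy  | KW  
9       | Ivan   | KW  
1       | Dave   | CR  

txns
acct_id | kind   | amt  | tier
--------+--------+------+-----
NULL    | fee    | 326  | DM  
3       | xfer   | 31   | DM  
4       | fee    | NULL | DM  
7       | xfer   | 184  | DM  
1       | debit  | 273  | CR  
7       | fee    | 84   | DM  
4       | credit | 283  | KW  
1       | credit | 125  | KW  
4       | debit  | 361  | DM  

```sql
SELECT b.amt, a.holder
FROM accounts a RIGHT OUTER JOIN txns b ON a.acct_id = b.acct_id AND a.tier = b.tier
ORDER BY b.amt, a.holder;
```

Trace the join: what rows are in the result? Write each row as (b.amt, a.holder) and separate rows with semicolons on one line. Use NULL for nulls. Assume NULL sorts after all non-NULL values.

RIGHT JOIN keeps every row from `txns`; unmatched rows get NULL for `accounts`'s columns.
Matching on a.acct_id = b.acct_id AND a.tier = b.tier. A NULL in a compared column never satisfies the condition.
- acct_id=6, tier=KW: no matching b row.
- acct_id=9, tier=KW: no matching b row.
- acct_id=6, tier=CR: no matching b row.
- acct_id=9, tier=DM: no matching b row.
- acct_id=NULL, tier=KW: no matching b row.
- acct_id=9, tier=KW: no matching b row.
- acct_id=1, tier=CR: 1 matching b row(s), so 1 row(s) emitted.
- plus 8 unmatched b row(s), each kept with NULL a columns.
After projecting and ordering:
b.amt | a.holder
31 | NULL
84 | NULL
125 | NULL
184 | NULL
273 | Dave
283 | NULL
326 | NULL
361 | NULL
NULL | NULL

(31, NULL); (84, NULL); (125, NULL); (184, NULL); (273, Dave); (283, NULL); (326, NULL); (361, NULL); (NULL, NULL)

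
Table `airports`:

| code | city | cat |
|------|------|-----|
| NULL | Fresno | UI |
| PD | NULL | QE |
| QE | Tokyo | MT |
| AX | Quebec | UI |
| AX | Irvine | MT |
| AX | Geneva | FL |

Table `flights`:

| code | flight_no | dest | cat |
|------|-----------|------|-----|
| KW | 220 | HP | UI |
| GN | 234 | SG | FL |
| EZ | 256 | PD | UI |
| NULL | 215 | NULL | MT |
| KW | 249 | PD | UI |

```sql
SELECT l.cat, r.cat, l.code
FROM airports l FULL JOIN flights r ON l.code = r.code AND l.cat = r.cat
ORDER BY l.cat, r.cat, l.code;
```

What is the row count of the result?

11

FULL OUTER JOIN keeps every row from both sides; unmatched rows get NULL for the other side's columns.
Matching on l.code = r.code AND l.cat = r.cat. A NULL in a compared column never satisfies the condition.
Matched pairs: 0; unmatched l rows kept: 6; unmatched r rows kept: 5.
Total: 0 matched + 11 padded = 11 rows.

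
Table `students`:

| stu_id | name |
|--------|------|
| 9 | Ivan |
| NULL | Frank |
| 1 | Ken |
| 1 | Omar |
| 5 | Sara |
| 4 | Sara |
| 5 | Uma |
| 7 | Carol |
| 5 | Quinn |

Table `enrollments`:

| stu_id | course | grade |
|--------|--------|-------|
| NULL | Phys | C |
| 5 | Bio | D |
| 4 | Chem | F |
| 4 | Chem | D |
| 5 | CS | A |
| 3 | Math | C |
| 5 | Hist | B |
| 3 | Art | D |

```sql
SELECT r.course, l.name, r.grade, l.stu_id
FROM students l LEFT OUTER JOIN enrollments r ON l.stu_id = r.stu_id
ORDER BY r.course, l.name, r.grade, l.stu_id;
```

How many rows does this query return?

16

LEFT JOIN keeps every row from `students`; unmatched rows get NULL for `enrollments`'s columns.
Matching on l.stu_id = r.stu_id. A NULL in a compared column never satisfies the condition.
- l row (stu_id=9): no match → kept, r columns NULL.
- l row (stu_id=NULL): no match → kept, r columns NULL.
- l row (stu_id=1): no match → kept, r columns NULL.
- l row (stu_id=1): no match → kept, r columns NULL.
- l row (stu_id=5): matches 3 r row(s) → 3 output row(s).
- l row (stu_id=4): matches 2 r row(s) → 2 output row(s).
- l row (stu_id=5): matches 3 r row(s) → 3 output row(s).
- l row (stu_id=7): no match → kept, r columns NULL.
- l row (stu_id=5): matches 3 r row(s) → 3 output row(s).
Total: 11 matched + 5 padded = 16 rows.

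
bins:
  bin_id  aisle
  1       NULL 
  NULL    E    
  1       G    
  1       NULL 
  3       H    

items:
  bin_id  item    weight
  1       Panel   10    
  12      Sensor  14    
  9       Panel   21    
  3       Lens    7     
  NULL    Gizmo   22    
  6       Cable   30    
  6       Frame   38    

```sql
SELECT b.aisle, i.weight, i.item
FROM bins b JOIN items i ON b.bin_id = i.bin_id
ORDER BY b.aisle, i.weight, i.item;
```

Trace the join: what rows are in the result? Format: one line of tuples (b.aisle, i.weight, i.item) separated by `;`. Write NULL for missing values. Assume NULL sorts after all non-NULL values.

(G, 10, Panel); (H, 7, Lens); (NULL, 10, Panel); (NULL, 10, Panel)

INNER JOIN keeps only pairs where the ON condition holds.
Matching on b.bin_id = i.bin_id. A NULL in a compared column never satisfies the condition.
- b row (bin_id=1): matches 1 i row(s) → 1 output row(s).
- b row (bin_id=NULL): no match → dropped.
- b row (bin_id=1): matches 1 i row(s) → 1 output row(s).
- b row (bin_id=1): matches 1 i row(s) → 1 output row(s).
- b row (bin_id=3): matches 1 i row(s) → 1 output row(s).
After projecting and ordering:
b.aisle | i.weight | i.item
G | 10 | Panel
H | 7 | Lens
NULL | 10 | Panel
NULL | 10 | Panel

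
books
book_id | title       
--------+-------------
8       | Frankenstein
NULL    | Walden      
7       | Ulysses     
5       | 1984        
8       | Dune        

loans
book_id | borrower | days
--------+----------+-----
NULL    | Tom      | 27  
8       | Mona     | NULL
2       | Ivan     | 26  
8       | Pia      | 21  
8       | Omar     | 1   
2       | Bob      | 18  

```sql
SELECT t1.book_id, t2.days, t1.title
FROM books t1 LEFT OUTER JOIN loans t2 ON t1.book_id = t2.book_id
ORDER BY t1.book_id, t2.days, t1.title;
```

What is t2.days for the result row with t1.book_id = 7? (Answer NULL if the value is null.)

LEFT JOIN keeps every row from `books`; unmatched rows get NULL for `loans`'s columns.
Matching on t1.book_id = t2.book_id. A NULL in a compared column never satisfies the condition.
- t1[0] book_id=8 → 3 match(es) in t2 → 3 row(s).
- t1[1] book_id=NULL → no match; kept with NULLs on the t2 side.
- t1[2] book_id=7 → no match; kept with NULLs on the t2 side.
- t1[3] book_id=5 → no match; kept with NULLs on the t2 side.
- t1[4] book_id=8 → 3 match(es) in t2 → 3 row(s).

NULL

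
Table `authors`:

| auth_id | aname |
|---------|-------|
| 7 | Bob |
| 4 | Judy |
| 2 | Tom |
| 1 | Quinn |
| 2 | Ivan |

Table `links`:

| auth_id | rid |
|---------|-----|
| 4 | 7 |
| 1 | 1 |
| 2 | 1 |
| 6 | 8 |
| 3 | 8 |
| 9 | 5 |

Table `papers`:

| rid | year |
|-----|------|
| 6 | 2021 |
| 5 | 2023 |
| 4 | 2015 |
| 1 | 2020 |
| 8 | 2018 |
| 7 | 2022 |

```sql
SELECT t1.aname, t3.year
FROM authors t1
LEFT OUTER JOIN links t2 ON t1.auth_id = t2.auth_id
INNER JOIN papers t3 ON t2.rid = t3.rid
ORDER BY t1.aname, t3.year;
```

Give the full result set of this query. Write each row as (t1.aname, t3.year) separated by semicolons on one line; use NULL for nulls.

(Ivan, 2020); (Judy, 2022); (Quinn, 2020); (Tom, 2020)

Step 1 — t1 LEFT JOIN t2 on auth_id → 5 row(s).
Then INNER JOIN `papers t3` on rid: keep only rows whose t2.rid appears in t3.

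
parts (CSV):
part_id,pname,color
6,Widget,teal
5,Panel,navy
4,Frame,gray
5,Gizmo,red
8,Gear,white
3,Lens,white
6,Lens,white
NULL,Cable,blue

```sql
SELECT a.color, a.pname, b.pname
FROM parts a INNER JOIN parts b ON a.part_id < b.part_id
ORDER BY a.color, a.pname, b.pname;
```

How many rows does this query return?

19

INNER JOIN keeps only pairs where the ON condition holds.
Matching on a.part_id < b.part_id. A NULL in a compared column never satisfies the condition.
Matched pairs: 19.
Total: 19 rows.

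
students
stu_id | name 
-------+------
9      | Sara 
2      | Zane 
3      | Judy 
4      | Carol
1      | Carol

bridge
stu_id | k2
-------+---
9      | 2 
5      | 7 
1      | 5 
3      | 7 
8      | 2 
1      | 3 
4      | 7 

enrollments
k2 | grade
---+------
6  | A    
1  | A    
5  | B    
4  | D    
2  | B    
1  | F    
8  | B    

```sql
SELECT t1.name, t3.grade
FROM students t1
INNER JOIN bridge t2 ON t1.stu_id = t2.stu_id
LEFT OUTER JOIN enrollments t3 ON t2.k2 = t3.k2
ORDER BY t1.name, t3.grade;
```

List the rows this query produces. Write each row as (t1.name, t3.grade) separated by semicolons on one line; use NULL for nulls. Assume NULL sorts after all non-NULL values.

(Carol, B); (Carol, NULL); (Carol, NULL); (Judy, NULL); (Sara, B)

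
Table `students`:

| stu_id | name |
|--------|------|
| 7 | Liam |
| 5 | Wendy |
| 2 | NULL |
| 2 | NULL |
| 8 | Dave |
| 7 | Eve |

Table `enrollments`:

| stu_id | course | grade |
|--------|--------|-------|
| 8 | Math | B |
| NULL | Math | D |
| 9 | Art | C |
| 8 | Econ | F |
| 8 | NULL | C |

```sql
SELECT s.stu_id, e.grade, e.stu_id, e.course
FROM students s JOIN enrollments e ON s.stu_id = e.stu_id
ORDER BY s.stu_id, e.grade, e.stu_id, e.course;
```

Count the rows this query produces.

3

INNER JOIN keeps only pairs where the ON condition holds.
Matching on s.stu_id = e.stu_id. A NULL in a compared column never satisfies the condition.
- s (stu_id=7) has no partner → excluded.
- s (stu_id=5) has no partner → excluded.
- s (stu_id=2) has no partner → excluded.
- s (stu_id=2) has no partner → excluded.
- s (stu_id=8) pairs with 3 row(s) of e.
- s (stu_id=7) has no partner → excluded.
Total: 3 rows.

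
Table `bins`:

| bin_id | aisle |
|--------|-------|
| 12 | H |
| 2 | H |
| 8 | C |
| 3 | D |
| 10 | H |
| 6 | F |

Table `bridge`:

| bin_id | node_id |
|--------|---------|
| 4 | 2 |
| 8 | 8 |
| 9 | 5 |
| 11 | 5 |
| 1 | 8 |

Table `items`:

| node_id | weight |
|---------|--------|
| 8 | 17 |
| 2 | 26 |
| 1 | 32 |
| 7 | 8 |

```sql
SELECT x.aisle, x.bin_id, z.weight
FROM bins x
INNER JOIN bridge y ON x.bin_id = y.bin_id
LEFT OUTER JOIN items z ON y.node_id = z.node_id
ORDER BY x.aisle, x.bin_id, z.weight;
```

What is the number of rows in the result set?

1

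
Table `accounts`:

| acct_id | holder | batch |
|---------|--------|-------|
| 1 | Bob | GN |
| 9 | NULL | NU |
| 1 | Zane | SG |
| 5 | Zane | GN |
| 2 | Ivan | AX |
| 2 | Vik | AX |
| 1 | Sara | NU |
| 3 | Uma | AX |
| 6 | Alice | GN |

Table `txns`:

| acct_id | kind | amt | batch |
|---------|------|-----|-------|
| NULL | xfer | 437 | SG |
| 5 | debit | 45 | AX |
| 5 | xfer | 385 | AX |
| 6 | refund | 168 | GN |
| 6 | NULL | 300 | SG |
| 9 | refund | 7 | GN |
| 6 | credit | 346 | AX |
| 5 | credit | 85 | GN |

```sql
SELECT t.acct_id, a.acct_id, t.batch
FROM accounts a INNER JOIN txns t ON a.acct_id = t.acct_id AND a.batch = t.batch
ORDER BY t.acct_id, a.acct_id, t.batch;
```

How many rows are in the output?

INNER JOIN keeps only pairs where the ON condition holds.
Matching on a.acct_id = t.acct_id AND a.batch = t.batch. A NULL in a compared column never satisfies the condition.
- acct_id=1, batch=GN: no matching t row, dropped.
- acct_id=9, batch=NU: no matching t row, dropped.
- acct_id=1, batch=SG: no matching t row, dropped.
- acct_id=5, batch=GN: 1 matching t row(s), so 1 row(s) emitted.
- acct_id=2, batch=AX: no matching t row, dropped.
- acct_id=2, batch=AX: no matching t row, dropped.
- acct_id=1, batch=NU: no matching t row, dropped.
- acct_id=3, batch=AX: no matching t row, dropped.
- acct_id=6, batch=GN: 1 matching t row(s), so 1 row(s) emitted.
Total: 2 rows.

2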